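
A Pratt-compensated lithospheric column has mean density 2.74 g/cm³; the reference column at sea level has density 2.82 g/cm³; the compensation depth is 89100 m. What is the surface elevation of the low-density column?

2600 m

ρ_ref D = ρ (D + h) → h = D (ρ_ref − ρ)/ρ.
h = 89100 m × (2.82 − 2.74)/2.74 = 2600 m.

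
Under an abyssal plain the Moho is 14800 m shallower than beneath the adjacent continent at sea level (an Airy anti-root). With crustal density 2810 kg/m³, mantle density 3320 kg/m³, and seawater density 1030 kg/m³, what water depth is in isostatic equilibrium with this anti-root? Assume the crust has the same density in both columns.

4240 m

Replacing a thickness d of crust by seawater at the top must be balanced by replacing crust with mantle at the base: d (ρ_c − ρ_w) = a (ρ_m − ρ_c).
d = a (ρ_m − ρ_c)/(ρ_c − ρ_w) = 14800 m × 510/1780 = 4240 m.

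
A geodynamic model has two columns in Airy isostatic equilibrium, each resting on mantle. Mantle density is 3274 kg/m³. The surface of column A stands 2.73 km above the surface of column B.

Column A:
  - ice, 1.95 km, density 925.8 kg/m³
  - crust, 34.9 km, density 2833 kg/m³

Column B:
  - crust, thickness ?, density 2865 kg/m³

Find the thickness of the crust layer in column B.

27 km

Take the compensation level at the base of the deeper column (depth z_c below the surface of column A) and equate Σ ρ_i t_i down to z_c; mantle fills any gap and the z_c terms cancel.
Column A: 1.95×925.8 + 34.9×2833 + (z_c − 36.85)×3274
Column B: 2.73×0 + x×2865 + (z_c − 2.73 − 0 − x)×3274
The z_c×3274 term appears on both sides and cancels. Collect the known terms of each column as K = Σ(ρt)_known − 3274 × (depth of known layers): K_A = 100677.01 − 3274×36.85 = −19969.89; K_B = 0 − 3274×(2.73 + 0) = −8938.02.
Balance: K_A = K_B − x×(3274 − 2865), so x = (K_B − K_A)/(3274 − 2865) = 11031.9/409 = 27 km.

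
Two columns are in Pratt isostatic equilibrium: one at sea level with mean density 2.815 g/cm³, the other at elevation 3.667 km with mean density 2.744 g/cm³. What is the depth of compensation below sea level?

ρ_ref D = ρ (D + h) → D (ρ_ref − ρ) = ρ h.
D = ρ h/(ρ_ref − ρ) = 2.744 × 3.667 km/(2.815 − 2.744) = 142 km.

142 km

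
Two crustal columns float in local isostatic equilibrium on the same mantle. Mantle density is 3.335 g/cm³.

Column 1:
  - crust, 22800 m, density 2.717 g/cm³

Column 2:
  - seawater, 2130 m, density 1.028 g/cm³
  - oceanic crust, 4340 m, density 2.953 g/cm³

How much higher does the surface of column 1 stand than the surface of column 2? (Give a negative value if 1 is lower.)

For any compensation level in the mantle, the mantle terms cancel and isostasy reduces to e = (Σt_1 − Σt_2) − (Σ(ρt)_1 − Σ(ρt)_2) / ρ_m.
Σt_1 = 22800 m; Σt_2 = 6470 m; Σ(ρt)_1 = 61947.6; Σ(ρt)_2 = 15005.66 (in m·g/cm³).
e = (22800 − 6470) − (61947.6 − 15005.66) / 3.335 = 2250 m.

2250 m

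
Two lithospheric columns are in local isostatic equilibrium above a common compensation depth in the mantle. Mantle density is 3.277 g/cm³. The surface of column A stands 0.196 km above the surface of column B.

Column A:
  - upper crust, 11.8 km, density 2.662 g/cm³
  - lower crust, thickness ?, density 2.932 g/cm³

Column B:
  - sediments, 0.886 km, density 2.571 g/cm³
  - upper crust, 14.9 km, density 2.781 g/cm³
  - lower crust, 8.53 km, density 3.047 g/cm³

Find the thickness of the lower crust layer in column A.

Take the compensation level at the base of the deeper column (depth z_c below the surface of column A) and equate Σ ρ_i t_i down to z_c; mantle fills any gap and the z_c terms cancel.
Column A: 11.8×2.662 + x×2.932 + (z_c − 11.8 − x)×3.277
Column B: 0.196×0 + 0.886×2.571 + 14.9×2.781 + 8.53×3.047 + (z_c − 0.196 − 24.316)×3.277
The z_c×3.277 term appears on both sides and cancels. Collect the known terms of each column as K = Σ(ρt)_known − 3.277 × (depth of known layers): K_A = 31.4116 − 3.277×11.8 = −7.257; K_B = 69.705716 − 3.277×(0.196 + 24.316) = −10.620108.
Balance: K_A − x×(3.277 − 2.932) = K_B, so x = (K_A − K_B)/(3.277 − 2.932) = 3.36311/0.345 = 9.75 km.

9.75 km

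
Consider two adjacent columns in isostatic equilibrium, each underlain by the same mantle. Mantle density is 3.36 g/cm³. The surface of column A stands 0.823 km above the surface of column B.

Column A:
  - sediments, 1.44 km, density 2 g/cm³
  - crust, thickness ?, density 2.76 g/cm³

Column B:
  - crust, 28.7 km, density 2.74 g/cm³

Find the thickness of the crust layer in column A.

Take the compensation level at the base of the deeper column (depth z_c below the surface of column A) and equate Σ ρ_i t_i down to z_c; mantle fills any gap and the z_c terms cancel.
Column A: 1.44×2 + x×2.76 + (z_c − 1.44 − x)×3.36
Column B: 0.823×0 + 28.7×2.74 + (z_c − 0.823 − 28.7)×3.36
The z_c×3.36 term appears on both sides and cancels. Collect the known terms of each column as K = Σ(ρt)_known − 3.36 × (depth of known layers): K_A = 2.88 − 3.36×1.44 = −1.9584; K_B = 78.638 − 3.36×(0.823 + 28.7) = −20.55928.
Balance: K_A − x×(3.36 − 2.76) = K_B, so x = (K_A − K_B)/(3.36 − 2.76) = 18.6009/0.6 = 31 km.

31 km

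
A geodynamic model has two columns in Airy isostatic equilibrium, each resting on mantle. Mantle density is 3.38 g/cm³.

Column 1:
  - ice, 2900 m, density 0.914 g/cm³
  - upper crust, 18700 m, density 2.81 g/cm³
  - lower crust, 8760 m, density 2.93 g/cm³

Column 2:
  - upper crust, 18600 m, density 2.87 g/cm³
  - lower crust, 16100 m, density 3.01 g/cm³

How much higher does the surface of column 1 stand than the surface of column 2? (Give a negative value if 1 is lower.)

For any compensation level in the mantle, the mantle terms cancel and isostasy reduces to e = (Σt_1 − Σt_2) − (Σ(ρt)_1 − Σ(ρt)_2) / ρ_m.
Σt_1 = 30360 m; Σt_2 = 34700 m; Σ(ρt)_1 = 80864.4; Σ(ρt)_2 = 101843 (in m·g/cm³).
e = (30360 − 34700) − (80864.4 − 101843) / 3.38 = 1870 m.

1870 m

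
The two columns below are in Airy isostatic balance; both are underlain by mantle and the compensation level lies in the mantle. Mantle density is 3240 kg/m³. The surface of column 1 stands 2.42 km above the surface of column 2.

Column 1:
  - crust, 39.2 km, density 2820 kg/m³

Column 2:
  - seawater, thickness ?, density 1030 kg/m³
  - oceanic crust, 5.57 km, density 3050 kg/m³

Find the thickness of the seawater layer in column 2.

Take the compensation level at the base of the deeper column (depth z_c below the surface of column 1) and equate Σ ρ_i t_i down to z_c; mantle fills any gap and the z_c terms cancel.
Column 1: 39.2×2820 + (z_c − 39.2)×3240
Column 2: 2.42×0 + x×1030 + 5.57×3050 + (z_c − 2.42 − 5.57 − x)×3240
The z_c×3240 term appears on both sides and cancels. Collect the known terms of each column as K = Σ(ρt)_known − 3240 × (depth of known layers): K_1 = 110544 − 3240×39.2 = −16464; K_2 = 16988.5 − 3240×(2.42 + 5.57) = −8899.1.
Balance: K_1 = K_2 − x×(3240 − 1030), so x = (K_2 − K_1)/(3240 − 1030) = 7564.9/2210 = 3.42 km.

3.42 km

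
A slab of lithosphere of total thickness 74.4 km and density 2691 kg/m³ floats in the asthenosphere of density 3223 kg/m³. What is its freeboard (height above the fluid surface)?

12.3 km

Floating equilibrium: submerged depth d = t ρ_obj/ρ_fluid = 74.4 km × 2691/3223 = 62.12 km.
Freeboard = t − d = 74.4 km − 62.12 km = 12.3 km.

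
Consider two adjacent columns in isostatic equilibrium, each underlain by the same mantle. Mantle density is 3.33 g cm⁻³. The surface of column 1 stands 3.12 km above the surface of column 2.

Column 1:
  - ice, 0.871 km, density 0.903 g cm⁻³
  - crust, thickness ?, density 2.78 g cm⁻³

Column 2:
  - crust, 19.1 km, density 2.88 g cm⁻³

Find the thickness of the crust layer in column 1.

30.7 km

Take the compensation level at the base of the deeper column (depth z_c below the surface of column 1) and equate Σ ρ_i t_i down to z_c; mantle fills any gap and the z_c terms cancel.
Column 1: 0.871×0.903 + x×2.78 + (z_c − 0.871 − x)×3.33
Column 2: 3.12×0 + 19.1×2.88 + (z_c − 3.12 − 19.1)×3.33
The z_c×3.33 term appears on both sides and cancels. Collect the known terms of each column as K = Σ(ρt)_known − 3.33 × (depth of known layers): K_1 = 0.786513 − 3.33×0.871 = −2.113917; K_2 = 55.008 − 3.33×(3.12 + 19.1) = −18.9846.
Balance: K_1 − x×(3.33 − 2.78) = K_2, so x = (K_1 − K_2)/(3.33 − 2.78) = 16.8707/0.55 = 30.7 km.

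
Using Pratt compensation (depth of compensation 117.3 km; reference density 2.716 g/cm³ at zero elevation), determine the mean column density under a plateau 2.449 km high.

2.66 g/cm³

Pratt balance: ρ_ref D = ρ (D + h).
ρ = ρ_ref D/(D + h) = 2.716 × 117.3 km/(117.3 km + 2.449 km) = 2.66 g/cm³.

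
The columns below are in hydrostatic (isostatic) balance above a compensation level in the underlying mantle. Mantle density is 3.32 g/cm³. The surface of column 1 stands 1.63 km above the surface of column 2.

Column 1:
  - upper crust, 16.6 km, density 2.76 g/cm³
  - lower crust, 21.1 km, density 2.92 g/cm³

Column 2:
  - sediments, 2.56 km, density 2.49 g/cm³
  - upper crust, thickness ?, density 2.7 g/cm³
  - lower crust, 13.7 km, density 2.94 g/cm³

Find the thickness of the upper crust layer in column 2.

8.05 km

Take the compensation level at the base of the deeper column (depth z_c below the surface of column 1) and equate Σ ρ_i t_i down to z_c; mantle fills any gap and the z_c terms cancel.
Column 1: 16.6×2.76 + 21.1×2.92 + (z_c − 37.7)×3.32
Column 2: 1.63×0 + 2.56×2.49 + x×2.7 + 13.7×2.94 + (z_c − 1.63 − 16.26 − x)×3.32
The z_c×3.32 term appears on both sides and cancels. Collect the known terms of each column as K = Σ(ρt)_known − 3.32 × (depth of known layers): K_1 = 107.428 − 3.32×37.7 = −17.736; K_2 = 46.6524 − 3.32×(1.63 + 16.26) = −12.7424.
Balance: K_1 = K_2 − x×(3.32 − 2.7), so x = (K_2 − K_1)/(3.32 − 2.7) = 4.9936/0.62 = 8.05 km.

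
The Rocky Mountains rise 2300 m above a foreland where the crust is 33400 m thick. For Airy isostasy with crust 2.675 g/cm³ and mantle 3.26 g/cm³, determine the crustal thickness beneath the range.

Root depth r = h ρ_c / (ρ_m − ρ_c) = 2300 m × 2.675 / 0.585 = 10520 m.
Total thickness = T + h + r = 33400 m + 2300 m + 10520 m = 46200 m.

46200 m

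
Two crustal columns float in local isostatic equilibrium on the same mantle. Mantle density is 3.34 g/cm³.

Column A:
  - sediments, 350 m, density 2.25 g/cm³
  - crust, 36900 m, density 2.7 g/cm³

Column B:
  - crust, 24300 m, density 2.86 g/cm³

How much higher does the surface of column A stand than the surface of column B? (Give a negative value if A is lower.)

For any compensation level in the mantle, the mantle terms cancel and isostasy reduces to e = (Σt_A − Σt_B) − (Σ(ρt)_A − Σ(ρt)_B) / ρ_m.
Σt_A = 37250 m; Σt_B = 24300 m; Σ(ρt)_A = 100417.5; Σ(ρt)_B = 69498 (in m·g/cm³).
e = (37250 − 24300) − (100417.5 − 69498) / 3.34 = 3690 m.

3690 m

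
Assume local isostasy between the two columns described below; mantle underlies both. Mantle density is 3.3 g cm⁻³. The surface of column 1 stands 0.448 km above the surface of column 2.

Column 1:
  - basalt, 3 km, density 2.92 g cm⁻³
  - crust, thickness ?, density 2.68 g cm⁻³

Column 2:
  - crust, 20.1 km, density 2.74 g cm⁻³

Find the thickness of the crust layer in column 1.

Take the compensation level at the base of the deeper column (depth z_c below the surface of column 1) and equate Σ ρ_i t_i down to z_c; mantle fills any gap and the z_c terms cancel.
Column 1: 3×2.92 + x×2.68 + (z_c − 3 − x)×3.3
Column 2: 0.448×0 + 20.1×2.74 + (z_c − 0.448 − 20.1)×3.3
The z_c×3.3 term appears on both sides and cancels. Collect the known terms of each column as K = Σ(ρt)_known − 3.3 × (depth of known layers): K_1 = 8.76 − 3.3×3 = −1.14; K_2 = 55.074 − 3.3×(0.448 + 20.1) = −12.7344.
Balance: K_1 − x×(3.3 − 2.68) = K_2, so x = (K_1 − K_2)/(3.3 − 2.68) = 11.5944/0.62 = 18.7 km.

18.7 km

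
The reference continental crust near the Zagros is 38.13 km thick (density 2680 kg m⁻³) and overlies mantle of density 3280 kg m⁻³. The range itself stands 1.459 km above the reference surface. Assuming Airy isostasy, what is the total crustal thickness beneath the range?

Root depth r = h ρ_c / (ρ_m − ρ_c) = 1.459 km × 2680 / 600 = 6.517 km.
Total thickness = T + h + r = 38.13 km + 1.459 km + 6.517 km = 46.1 km.

46.1 km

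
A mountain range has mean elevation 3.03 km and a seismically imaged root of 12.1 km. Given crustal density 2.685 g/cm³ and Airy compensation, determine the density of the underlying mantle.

3.36 g/cm³

Airy balance: ρ_c h = (ρ_m − ρ_c) r → ρ_m = ρ_c (1 + h/r).
ρ_m = 2.685 × (1 + 3.03 km/12.1 km) = 3.36 g/cm³.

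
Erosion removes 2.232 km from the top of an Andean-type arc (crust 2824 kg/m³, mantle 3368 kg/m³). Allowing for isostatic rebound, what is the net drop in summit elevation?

0.361 km

Rebound u = e ρ_c/ρ_m = 2.232 km × 2824/3368 = 1.871 km.
Net surface drop = e − u = 2.232 km − 1.871 km = e (ρ_m − ρ_c)/ρ_m = 0.361 km.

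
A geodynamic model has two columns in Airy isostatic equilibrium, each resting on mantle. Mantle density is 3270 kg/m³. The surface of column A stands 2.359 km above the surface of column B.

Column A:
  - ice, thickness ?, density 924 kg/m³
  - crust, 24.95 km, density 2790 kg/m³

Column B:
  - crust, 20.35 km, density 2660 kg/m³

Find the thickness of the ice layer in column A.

Take the compensation level at the base of the deeper column (depth z_c below the surface of column A) and equate Σ ρ_i t_i down to z_c; mantle fills any gap and the z_c terms cancel.
Column A: x×924 + 24.95×2790 + (z_c − 24.95 − x)×3270
Column B: 2.359×0 + 20.35×2660 + (z_c − 2.359 − 20.35)×3270
The z_c×3270 term appears on both sides and cancels. Collect the known terms of each column as K = Σ(ρt)_known − 3270 × (depth of known layers): K_A = 69610.5 − 3270×24.95 = −11976; K_B = 54131 − 3270×(2.359 + 20.35) = −20127.43.
Balance: K_A − x×(3270 − 924) = K_B, so x = (K_A − K_B)/(3270 − 924) = 8151.43/2346 = 3.47 km.

3.47 km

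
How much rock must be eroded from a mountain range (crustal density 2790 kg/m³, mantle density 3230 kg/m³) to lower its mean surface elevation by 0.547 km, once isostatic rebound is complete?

4.02 km

Net drop Δ = e − u = e − e ρ_c/ρ_m = e (ρ_m − ρ_c)/ρ_m.
e = Δ ρ_m/(ρ_m − ρ_c) = 0.547 km × 3230/440 = 4.02 km.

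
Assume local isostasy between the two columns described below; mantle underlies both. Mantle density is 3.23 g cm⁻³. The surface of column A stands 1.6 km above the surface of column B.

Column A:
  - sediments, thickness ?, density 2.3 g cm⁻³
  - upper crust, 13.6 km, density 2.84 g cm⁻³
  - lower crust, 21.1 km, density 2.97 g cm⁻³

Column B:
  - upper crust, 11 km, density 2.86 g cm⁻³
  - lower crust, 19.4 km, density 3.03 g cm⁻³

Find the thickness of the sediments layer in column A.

Take the compensation level at the base of the deeper column (depth z_c below the surface of column A) and equate Σ ρ_i t_i down to z_c; mantle fills any gap and the z_c terms cancel.
Column A: x×2.3 + 13.6×2.84 + 21.1×2.97 + (z_c − 34.7 − x)×3.23
Column B: 1.6×0 + 11×2.86 + 19.4×3.03 + (z_c − 1.6 − 30.4)×3.23
The z_c×3.23 term appears on both sides and cancels. Collect the known terms of each column as K = Σ(ρt)_known − 3.23 × (depth of known layers): K_A = 101.291 − 3.23×34.7 = −10.79; K_B = 90.242 − 3.23×(1.6 + 30.4) = −13.118.
Balance: K_A − x×(3.23 − 2.3) = K_B, so x = (K_A − K_B)/(3.23 − 2.3) = 2.328/0.93 = 2.5 km.

2.5 km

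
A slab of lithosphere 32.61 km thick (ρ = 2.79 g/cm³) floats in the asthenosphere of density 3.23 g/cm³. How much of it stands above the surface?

4.44 km

Floating equilibrium: submerged depth d = t ρ_obj/ρ_fluid = 32.61 km × 2.79/3.23 = 28.17 km.
Freeboard = t − d = 32.61 km − 28.17 km = 4.44 km.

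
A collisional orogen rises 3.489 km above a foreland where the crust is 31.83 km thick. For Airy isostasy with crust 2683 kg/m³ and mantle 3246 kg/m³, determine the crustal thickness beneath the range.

Root depth r = h ρ_c / (ρ_m − ρ_c) = 3.489 km × 2683 / 563 = 16.63 km.
Total thickness = T + h + r = 31.83 km + 3.489 km + 16.63 km = 51.9 km.

51.9 km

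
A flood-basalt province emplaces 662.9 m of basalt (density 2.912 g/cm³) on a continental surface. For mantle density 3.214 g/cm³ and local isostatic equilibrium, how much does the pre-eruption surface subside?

601 m

Subaerial loading: s = t ρ_load / ρ_m.
s = 662.9 m × 2.912/3.214 = 601 m.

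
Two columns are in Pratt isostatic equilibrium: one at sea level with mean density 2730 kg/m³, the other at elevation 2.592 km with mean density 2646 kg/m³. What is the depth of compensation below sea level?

ρ_ref D = ρ (D + h) → D (ρ_ref − ρ) = ρ h.
D = ρ h/(ρ_ref − ρ) = 2646 × 2.592 km/(2730 − 2646) = 81.6 km.

81.6 km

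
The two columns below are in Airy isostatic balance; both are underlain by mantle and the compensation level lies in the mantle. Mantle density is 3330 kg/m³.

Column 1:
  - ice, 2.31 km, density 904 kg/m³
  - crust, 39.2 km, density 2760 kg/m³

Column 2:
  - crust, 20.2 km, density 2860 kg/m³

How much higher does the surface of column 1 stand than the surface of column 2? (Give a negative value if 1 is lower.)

5.54 km

For any compensation level in the mantle, the mantle terms cancel and isostasy reduces to e = (Σt_1 − Σt_2) − (Σ(ρt)_1 − Σ(ρt)_2) / ρ_m.
Σt_1 = 41.51 km; Σt_2 = 20.2 km; Σ(ρt)_1 = 110280.24; Σ(ρt)_2 = 57772 (in km·kg/m³).
e = (41.51 − 20.2) − (110280.24 − 57772) / 3330 = 5.54 km.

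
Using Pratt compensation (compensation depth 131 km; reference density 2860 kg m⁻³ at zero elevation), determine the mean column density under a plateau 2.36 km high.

2810 kg m⁻³

Pratt balance: ρ_ref D = ρ (D + h).
ρ = ρ_ref D/(D + h) = 2860 × 131 km/(131 km + 2.36 km) = 2810 kg m⁻³.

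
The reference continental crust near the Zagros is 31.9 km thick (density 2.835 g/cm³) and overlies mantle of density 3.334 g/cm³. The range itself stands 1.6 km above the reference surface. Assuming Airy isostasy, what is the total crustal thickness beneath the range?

Root depth r = h ρ_c / (ρ_m − ρ_c) = 1.6 km × 2.835 / 0.499 = 9.09 km.
Total thickness = T + h + r = 31.9 km + 1.6 km + 9.09 km = 42.6 km.

42.6 km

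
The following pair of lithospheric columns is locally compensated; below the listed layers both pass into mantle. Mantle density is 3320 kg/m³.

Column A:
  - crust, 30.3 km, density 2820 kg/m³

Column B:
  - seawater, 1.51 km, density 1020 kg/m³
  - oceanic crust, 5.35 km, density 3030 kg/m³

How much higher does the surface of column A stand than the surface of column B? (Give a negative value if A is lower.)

For any compensation level in the mantle, the mantle terms cancel and isostasy reduces to e = (Σt_A − Σt_B) − (Σ(ρt)_A − Σ(ρt)_B) / ρ_m.
Σt_A = 30.3 km; Σt_B = 6.86 km; Σ(ρt)_A = 85446; Σ(ρt)_B = 17750.7 (in km·kg/m³).
e = (30.3 − 6.86) − (85446 − 17750.7) / 3320 = 3.05 km.

3.05 km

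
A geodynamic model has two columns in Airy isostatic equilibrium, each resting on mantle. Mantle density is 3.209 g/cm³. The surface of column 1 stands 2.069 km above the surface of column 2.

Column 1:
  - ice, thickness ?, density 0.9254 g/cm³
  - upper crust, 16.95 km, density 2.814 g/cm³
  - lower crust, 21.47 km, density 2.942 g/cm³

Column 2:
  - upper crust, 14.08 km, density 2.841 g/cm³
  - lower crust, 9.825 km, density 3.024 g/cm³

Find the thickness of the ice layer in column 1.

0.53 km

Take the compensation level at the base of the deeper column (depth z_c below the surface of column 1) and equate Σ ρ_i t_i down to z_c; mantle fills any gap and the z_c terms cancel.
Column 1: x×0.9254 + 16.95×2.814 + 21.47×2.942 + (z_c − 38.42 − x)×3.209
Column 2: 2.069×0 + 14.08×2.841 + 9.825×3.024 + (z_c − 2.069 − 23.905)×3.209
The z_c×3.209 term appears on both sides and cancels. Collect the known terms of each column as K = Σ(ρt)_known − 3.209 × (depth of known layers): K_1 = 110.86204 − 3.209×38.42 = −12.42774; K_2 = 69.71208 − 3.209×(2.069 + 23.905) = −13.638486.
Balance: K_1 − x×(3.209 − 0.9254) = K_2, so x = (K_1 − K_2)/(3.209 − 0.9254) = 1.21075/2.2836 = 0.53 km.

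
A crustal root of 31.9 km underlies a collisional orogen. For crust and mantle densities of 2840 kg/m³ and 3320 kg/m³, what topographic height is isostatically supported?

Balancing pressure at the compensation depth: ρ_c h = (ρ_m − ρ_c) r.
h = r (ρ_m − ρ_c) / ρ_c = 31.9 km × (3320 − 2840) / 2840 = 5.39 km.

5.39 km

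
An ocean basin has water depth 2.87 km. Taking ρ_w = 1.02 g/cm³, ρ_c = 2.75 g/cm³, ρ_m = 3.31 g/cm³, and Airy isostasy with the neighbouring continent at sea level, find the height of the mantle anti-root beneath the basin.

Isostatic balance requires: replacing crust with seawater at the top is compensated by replacing crust with mantle at the base: d (ρ_c − ρ_w) = a (ρ_m − ρ_c).
a = d (ρ_c − ρ_w)/(ρ_m − ρ_c) = 2.87 km × 1.73/0.56 = 8.87 km.

8.87 km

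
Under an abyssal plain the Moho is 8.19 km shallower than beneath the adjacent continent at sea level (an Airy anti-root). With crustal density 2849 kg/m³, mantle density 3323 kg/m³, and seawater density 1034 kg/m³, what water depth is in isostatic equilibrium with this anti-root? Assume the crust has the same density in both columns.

Replacing a thickness d of crust by seawater at the top must be balanced by replacing crust with mantle at the base: d (ρ_c − ρ_w) = a (ρ_m − ρ_c).
d = a (ρ_m − ρ_c)/(ρ_c − ρ_w) = 8.19 km × 474/1815 = 2.14 km.

2.14 km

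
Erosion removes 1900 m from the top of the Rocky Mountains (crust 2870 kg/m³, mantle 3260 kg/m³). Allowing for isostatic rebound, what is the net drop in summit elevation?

Rebound u = e ρ_c/ρ_m = 1900 m × 2870/3260 = 1673 m.
Net surface drop = e − u = 1900 m − 1673 m = e (ρ_m − ρ_c)/ρ_m = 227 m.

227 m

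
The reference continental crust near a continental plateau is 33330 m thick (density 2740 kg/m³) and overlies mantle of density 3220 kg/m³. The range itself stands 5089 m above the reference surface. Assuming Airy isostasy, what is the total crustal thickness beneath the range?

67500 m

Root depth r = h ρ_c / (ρ_m − ρ_c) = 5089 m × 2740 / 480 = 29050 m.
Total thickness = T + h + r = 33330 m + 5089 m + 29050 m = 67500 m.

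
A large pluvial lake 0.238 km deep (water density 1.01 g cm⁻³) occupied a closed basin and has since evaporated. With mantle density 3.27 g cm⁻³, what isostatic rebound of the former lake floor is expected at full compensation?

0.0735 km

u = d ρ_w/ρ_m = 0.238 km × 1.01/3.27 = 0.0735 km.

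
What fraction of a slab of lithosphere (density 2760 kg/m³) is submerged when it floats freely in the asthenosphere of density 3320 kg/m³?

Submerged fraction = ρ_obj/ρ_fluid = 2760/3320 = 83.1%.

83.1%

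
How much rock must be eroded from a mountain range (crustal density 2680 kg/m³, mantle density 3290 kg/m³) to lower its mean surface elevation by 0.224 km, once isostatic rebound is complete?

1.21 km

Net drop Δ = e − u = e − e ρ_c/ρ_m = e (ρ_m − ρ_c)/ρ_m.
e = Δ ρ_m/(ρ_m − ρ_c) = 0.224 km × 3290/610 = 1.21 km.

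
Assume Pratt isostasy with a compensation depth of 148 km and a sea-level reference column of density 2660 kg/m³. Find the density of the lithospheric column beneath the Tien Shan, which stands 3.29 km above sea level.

Pratt balance: ρ_ref D = ρ (D + h).
ρ = ρ_ref D/(D + h) = 2660 × 148 km/(148 km + 3.29 km) = 2600 kg/m³.

2600 kg/m³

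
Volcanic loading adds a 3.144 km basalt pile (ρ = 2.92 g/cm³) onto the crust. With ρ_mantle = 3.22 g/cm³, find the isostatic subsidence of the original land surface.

Subaerial loading: s = t ρ_load / ρ_m.
s = 3.144 km × 2.92/3.22 = 2.85 km.

2.85 km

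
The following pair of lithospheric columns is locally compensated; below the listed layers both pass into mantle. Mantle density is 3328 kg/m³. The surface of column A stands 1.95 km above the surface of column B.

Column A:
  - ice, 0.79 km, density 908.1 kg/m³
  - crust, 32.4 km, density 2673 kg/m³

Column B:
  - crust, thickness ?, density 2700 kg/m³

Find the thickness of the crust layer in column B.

Take the compensation level at the base of the deeper column (depth z_c below the surface of column A) and equate Σ ρ_i t_i down to z_c; mantle fills any gap and the z_c terms cancel.
Column A: 0.79×908.1 + 32.4×2673 + (z_c − 33.19)×3328
Column B: 1.95×0 + x×2700 + (z_c − 1.95 − 0 − x)×3328
The z_c×3328 term appears on both sides and cancels. Collect the known terms of each column as K = Σ(ρt)_known − 3328 × (depth of known layers): K_A = 87322.599 − 3328×33.19 = −23133.721; K_B = 0 − 3328×(1.95 + 0) = −6489.6.
Balance: K_A = K_B − x×(3328 − 2700), so x = (K_B − K_A)/(3328 − 2700) = 16644.1/628 = 26.5 km.

26.5 km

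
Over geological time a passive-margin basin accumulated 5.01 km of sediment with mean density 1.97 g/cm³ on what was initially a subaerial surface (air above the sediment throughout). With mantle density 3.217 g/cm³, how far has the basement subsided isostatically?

3.07 km

Subaerial load: s = t ρ_sed / ρ_m = 5.01 km × 1.97/3.217 = 3.07 km.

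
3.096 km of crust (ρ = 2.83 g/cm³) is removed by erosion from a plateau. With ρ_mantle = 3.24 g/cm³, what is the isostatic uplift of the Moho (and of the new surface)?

Unloading: uplift u = e ρ_c/ρ_m = 3.096 km × 2.83/3.24 = 2.7 km.

2.7 km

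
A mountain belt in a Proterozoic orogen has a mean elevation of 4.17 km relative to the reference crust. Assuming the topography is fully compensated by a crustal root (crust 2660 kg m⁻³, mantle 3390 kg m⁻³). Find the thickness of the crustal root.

Isostatic balance requires: the weight of the topography is balanced by the buoyancy of the root, ρ_c h = (ρ_m − ρ_c) r.
r = h · ρ_c / (ρ_m − ρ_c) = 4.17 km × 2660 / (3390 − 2660) = 15.2 km.

15.2 km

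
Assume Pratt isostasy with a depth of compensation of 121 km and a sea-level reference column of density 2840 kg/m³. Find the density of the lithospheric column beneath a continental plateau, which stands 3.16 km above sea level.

Pratt balance: ρ_ref D = ρ (D + h).
ρ = ρ_ref D/(D + h) = 2840 × 121 km/(121 km + 3.16 km) = 2770 kg/m³.

2770 kg/m³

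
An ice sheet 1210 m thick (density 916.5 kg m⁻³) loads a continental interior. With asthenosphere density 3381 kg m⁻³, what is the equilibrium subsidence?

328 m

For local isostatic compensation: the ice load ρ_ice t is balanced by mantle displaced below, ρ_m s.
s = t ρ_ice / ρ_m = 1210 m × 916.5/3381 = 328 m.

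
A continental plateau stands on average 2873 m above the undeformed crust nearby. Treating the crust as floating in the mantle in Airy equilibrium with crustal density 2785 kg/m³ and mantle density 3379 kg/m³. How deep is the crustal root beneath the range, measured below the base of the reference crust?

Equating mass per unit area of the two columns: the weight of the topography is balanced by the buoyancy of the root, ρ_c h = (ρ_m − ρ_c) r.
r = h · ρ_c / (ρ_m − ρ_c) = 2873 m × 2785 / (3379 − 2785) = 13500 m.

13500 m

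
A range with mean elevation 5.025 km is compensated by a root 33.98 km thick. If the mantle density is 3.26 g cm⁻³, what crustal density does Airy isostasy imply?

2.84 g cm⁻³

ρ_c h = (ρ_m − ρ_c) r → ρ_c (h + r) = ρ_m r → ρ_c = ρ_m r / (h + r).
ρ_c = 3.26 × 33.98 km / (5.025 km + 33.98 km) = 2.84 g cm⁻³.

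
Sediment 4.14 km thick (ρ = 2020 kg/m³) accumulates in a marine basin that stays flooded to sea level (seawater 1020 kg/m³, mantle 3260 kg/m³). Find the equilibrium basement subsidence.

Submarine loading: the sediment displaces seawater, and the subsidence is in turn flooded, so s (ρ_m − ρ_w) = t (ρ_sed − ρ_w).
s = 4.14 km × (2020 − 1020) / (3260 − 1020) = 1.85 km.

1.85 km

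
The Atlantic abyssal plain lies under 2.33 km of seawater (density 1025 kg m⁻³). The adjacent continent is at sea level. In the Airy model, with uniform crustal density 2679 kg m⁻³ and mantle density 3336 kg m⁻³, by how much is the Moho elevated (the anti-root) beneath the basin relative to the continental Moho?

Equating mass per unit area of the two columns: replacing crust with seawater at the top is compensated by replacing crust with mantle at the base: d (ρ_c − ρ_w) = a (ρ_m − ρ_c).
a = d (ρ_c − ρ_w)/(ρ_m − ρ_c) = 2.33 km × 1654/657 = 5.87 km.

5.87 km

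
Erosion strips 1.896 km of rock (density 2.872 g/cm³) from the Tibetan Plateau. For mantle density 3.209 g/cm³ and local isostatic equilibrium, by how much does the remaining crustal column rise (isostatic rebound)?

1.7 km

Unloading: uplift u = e ρ_c/ρ_m = 1.896 km × 2.872/3.209 = 1.7 km.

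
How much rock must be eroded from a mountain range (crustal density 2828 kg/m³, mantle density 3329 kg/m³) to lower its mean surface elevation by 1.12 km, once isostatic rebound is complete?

7.44 km

Net drop Δ = e − u = e − e ρ_c/ρ_m = e (ρ_m − ρ_c)/ρ_m.
e = Δ ρ_m/(ρ_m − ρ_c) = 1.12 km × 3329/501 = 7.44 km.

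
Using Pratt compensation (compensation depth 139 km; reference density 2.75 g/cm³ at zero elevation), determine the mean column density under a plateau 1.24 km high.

Pratt balance: ρ_ref D = ρ (D + h).
ρ = ρ_ref D/(D + h) = 2.75 × 139 km/(139 km + 1.24 km) = 2.73 g/cm³.

2.73 g/cm³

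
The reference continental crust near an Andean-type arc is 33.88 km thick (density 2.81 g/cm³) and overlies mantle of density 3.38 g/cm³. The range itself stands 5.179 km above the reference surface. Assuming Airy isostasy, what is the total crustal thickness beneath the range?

64.6 km

Root depth r = h ρ_c / (ρ_m − ρ_c) = 5.179 km × 2.81 / 0.57 = 25.53 km.
Total thickness = T + h + r = 33.88 km + 5.179 km + 25.53 km = 64.6 km.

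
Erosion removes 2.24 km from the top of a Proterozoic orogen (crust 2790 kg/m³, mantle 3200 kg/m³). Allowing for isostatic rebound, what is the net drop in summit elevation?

Rebound u = e ρ_c/ρ_m = 2.24 km × 2790/3200 = 1.953 km.
Net surface drop = e − u = 2.24 km − 1.953 km = e (ρ_m − ρ_c)/ρ_m = 0.287 km.

0.287 km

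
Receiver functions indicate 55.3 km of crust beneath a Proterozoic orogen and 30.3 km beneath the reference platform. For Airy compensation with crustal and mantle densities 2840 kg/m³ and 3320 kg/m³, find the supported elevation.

3.61 km

Excess crust Δ = 55.3 km − 30.3 km = 25 km, split between elevation h and root r with h + r = Δ.
Airy balance ρ_c h = (ρ_m − ρ_c) r gives r = h ρ_c/(ρ_m − ρ_c), so h (1 + ρ_c/(ρ_m − ρ_c)) = Δ, i.e. h = Δ (ρ_m − ρ_c)/ρ_m.
h = 25 km × 480/3320 = 3.61 km.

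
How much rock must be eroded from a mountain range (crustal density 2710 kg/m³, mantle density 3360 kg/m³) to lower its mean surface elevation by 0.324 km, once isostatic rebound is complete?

Net drop Δ = e − u = e − e ρ_c/ρ_m = e (ρ_m − ρ_c)/ρ_m.
e = Δ ρ_m/(ρ_m − ρ_c) = 0.324 km × 3360/650 = 1.67 km.

1.67 km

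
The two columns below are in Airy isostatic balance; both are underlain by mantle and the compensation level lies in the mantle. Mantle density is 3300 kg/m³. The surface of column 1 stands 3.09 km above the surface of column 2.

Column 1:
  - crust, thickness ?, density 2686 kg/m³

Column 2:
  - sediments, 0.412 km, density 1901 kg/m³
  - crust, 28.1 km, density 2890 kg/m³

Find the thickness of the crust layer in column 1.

36.3 km

Take the compensation level at the base of the deeper column (depth z_c below the surface of column 1) and equate Σ ρ_i t_i down to z_c; mantle fills any gap and the z_c terms cancel.
Column 1: x×2686 + (z_c − 0 − x)×3300
Column 2: 3.09×0 + 0.412×1901 + 28.1×2890 + (z_c − 3.09 − 28.512)×3300
The z_c×3300 term appears on both sides and cancels. Collect the known terms of each column as K = Σ(ρt)_known − 3300 × (depth of known layers): K_1 = 0 − 3300×0 = 0; K_2 = 81992.212 − 3300×(3.09 + 28.512) = −22294.388.
Balance: K_1 − x×(3300 − 2686) = K_2, so x = (K_1 − K_2)/(3300 − 2686) = 22294.4/614 = 36.3 km.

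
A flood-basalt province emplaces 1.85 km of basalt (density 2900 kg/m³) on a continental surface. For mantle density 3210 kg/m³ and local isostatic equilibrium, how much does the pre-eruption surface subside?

1.67 km

Subaerial loading: s = t ρ_load / ρ_m.
s = 1.85 km × 2900/3210 = 1.67 km.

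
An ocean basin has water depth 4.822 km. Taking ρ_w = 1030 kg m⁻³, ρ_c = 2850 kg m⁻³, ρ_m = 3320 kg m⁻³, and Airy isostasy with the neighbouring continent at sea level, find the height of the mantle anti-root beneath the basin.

18.7 km

Isostatic balance requires: replacing crust with seawater at the top is compensated by replacing crust with mantle at the base: d (ρ_c − ρ_w) = a (ρ_m − ρ_c).
a = d (ρ_c − ρ_w)/(ρ_m − ρ_c) = 4.822 km × 1820/470 = 18.7 km.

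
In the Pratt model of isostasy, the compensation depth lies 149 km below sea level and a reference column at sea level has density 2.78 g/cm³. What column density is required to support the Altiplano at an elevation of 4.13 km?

2.71 g/cm³

Pratt balance: ρ_ref D = ρ (D + h).
ρ = ρ_ref D/(D + h) = 2.78 × 149 km/(149 km + 4.13 km) = 2.71 g/cm³.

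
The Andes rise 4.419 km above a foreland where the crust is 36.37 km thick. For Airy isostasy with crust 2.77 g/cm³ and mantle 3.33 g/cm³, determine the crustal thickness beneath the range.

Root depth r = h ρ_c / (ρ_m − ρ_c) = 4.419 km × 2.77 / 0.56 = 21.86 km.
Total thickness = T + h + r = 36.37 km + 4.419 km + 21.86 km = 62.6 km.

62.6 km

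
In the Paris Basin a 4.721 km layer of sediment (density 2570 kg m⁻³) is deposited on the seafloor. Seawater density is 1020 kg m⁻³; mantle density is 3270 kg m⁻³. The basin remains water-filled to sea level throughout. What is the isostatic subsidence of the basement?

Submarine loading: the sediment displaces seawater, and the subsidence is in turn flooded, so s (ρ_m − ρ_w) = t (ρ_sed − ρ_w).
s = 4.721 km × (2570 − 1020) / (3270 − 1020) = 3.25 km.

3.25 km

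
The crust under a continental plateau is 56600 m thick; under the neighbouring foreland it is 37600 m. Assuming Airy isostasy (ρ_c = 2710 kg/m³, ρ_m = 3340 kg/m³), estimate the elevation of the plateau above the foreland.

3580 m

Excess crust Δ = 56600 m − 37600 m = 19000 m, split between elevation h and root r with h + r = Δ.
Airy balance ρ_c h = (ρ_m − ρ_c) r gives r = h ρ_c/(ρ_m − ρ_c), so h (1 + ρ_c/(ρ_m − ρ_c)) = Δ, i.e. h = Δ (ρ_m − ρ_c)/ρ_m.
h = 19000 m × 630/3340 = 3580 m.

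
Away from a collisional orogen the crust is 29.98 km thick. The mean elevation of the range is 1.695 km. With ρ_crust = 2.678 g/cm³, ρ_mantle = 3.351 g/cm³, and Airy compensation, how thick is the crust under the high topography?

Root depth r = h ρ_c / (ρ_m − ρ_c) = 1.695 km × 2.678 / 0.673 = 6.745 km.
Total thickness = T + h + r = 29.98 km + 1.695 km + 6.745 km = 38.4 km.

38.4 km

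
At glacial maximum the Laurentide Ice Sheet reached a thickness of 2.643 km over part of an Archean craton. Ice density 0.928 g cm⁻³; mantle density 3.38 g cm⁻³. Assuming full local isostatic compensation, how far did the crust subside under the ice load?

Balancing pressure at the compensation depth: the ice load ρ_ice t is balanced by mantle displaced below, ρ_m s.
s = t ρ_ice / ρ_m = 2.643 km × 0.928/3.38 = 0.726 km.

0.726 km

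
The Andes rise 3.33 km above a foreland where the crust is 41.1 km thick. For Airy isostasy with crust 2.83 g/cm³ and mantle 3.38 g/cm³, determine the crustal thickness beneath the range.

61.6 km

Root depth r = h ρ_c / (ρ_m − ρ_c) = 3.33 km × 2.83 / 0.55 = 17.13 km.
Total thickness = T + h + r = 41.1 km + 3.33 km + 17.13 km = 61.6 km.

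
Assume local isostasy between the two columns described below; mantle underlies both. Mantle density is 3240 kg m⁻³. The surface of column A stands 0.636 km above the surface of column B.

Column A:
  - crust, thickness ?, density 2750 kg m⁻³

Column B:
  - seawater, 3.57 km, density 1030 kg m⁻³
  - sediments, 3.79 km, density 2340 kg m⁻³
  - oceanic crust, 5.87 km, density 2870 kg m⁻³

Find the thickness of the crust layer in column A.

31.7 km

Take the compensation level at the base of the deeper column (depth z_c below the surface of column A) and equate Σ ρ_i t_i down to z_c; mantle fills any gap and the z_c terms cancel.
Column A: x×2750 + (z_c − 0 − x)×3240
Column B: 0.636×0 + 3.57×1030 + 3.79×2340 + 5.87×2870 + (z_c − 0.636 − 13.23)×3240
The z_c×3240 term appears on both sides and cancels. Collect the known terms of each column as K = Σ(ρt)_known − 3240 × (depth of known layers): K_A = 0 − 3240×0 = 0; K_B = 29392.6 − 3240×(0.636 + 13.23) = −15533.24.
Balance: K_A − x×(3240 − 2750) = K_B, so x = (K_A − K_B)/(3240 − 2750) = 15533.2/490 = 31.7 km.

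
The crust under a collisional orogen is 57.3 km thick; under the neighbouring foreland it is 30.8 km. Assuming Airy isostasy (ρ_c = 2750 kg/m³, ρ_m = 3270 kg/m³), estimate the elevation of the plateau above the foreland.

4.21 km

Excess crust Δ = 57.3 km − 30.8 km = 26.5 km, split between elevation h and root r with h + r = Δ.
Airy balance ρ_c h = (ρ_m − ρ_c) r gives r = h ρ_c/(ρ_m − ρ_c), so h (1 + ρ_c/(ρ_m − ρ_c)) = Δ, i.e. h = Δ (ρ_m − ρ_c)/ρ_m.
h = 26.5 km × 520/3270 = 4.21 km.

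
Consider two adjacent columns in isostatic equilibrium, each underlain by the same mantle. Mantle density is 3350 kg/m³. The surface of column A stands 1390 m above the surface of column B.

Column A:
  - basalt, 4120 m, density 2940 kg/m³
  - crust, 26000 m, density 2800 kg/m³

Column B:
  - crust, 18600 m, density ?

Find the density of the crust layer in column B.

Take the compensation level at the base of the deeper column (depth z_c below the surface of column A) and equate Σ ρ_i t_i down to z_c; mantle fills any gap and the z_c terms cancel.
Column A: 4120×2940 + 26000×2800 + (z_c − 30120)×3350
Column B: 1390×0 + 18600×ρ + (z_c − 1390 − 18600)×3350
The z_c×3350 term appears on both sides and cancels. Collect the known terms of each column as K = Σ(ρt)_known − 3350 × (depth of known layers): K_A = 84912800 − 3350×30120 = −15989200; K_B = 0 − 3350×(1390 + 18600) = −66966500.
Balance: K_A = K_B + 18600×ρ, so ρ = (K_A − K_B)/18600 = 50977300/18600 = 2740 kg/m³.

2740 kg/m³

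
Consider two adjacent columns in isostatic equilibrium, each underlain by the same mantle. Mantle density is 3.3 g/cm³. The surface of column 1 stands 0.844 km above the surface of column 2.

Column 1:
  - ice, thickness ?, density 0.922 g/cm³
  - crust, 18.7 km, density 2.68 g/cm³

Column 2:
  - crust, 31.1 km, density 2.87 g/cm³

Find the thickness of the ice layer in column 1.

Take the compensation level at the base of the deeper column (depth z_c below the surface of column 1) and equate Σ ρ_i t_i down to z_c; mantle fills any gap and the z_c terms cancel.
Column 1: x×0.922 + 18.7×2.68 + (z_c − 18.7 − x)×3.3
Column 2: 0.844×0 + 31.1×2.87 + (z_c − 0.844 − 31.1)×3.3
The z_c×3.3 term appears on both sides and cancels. Collect the known terms of each column as K = Σ(ρt)_known − 3.3 × (depth of known layers): K_1 = 50.116 − 3.3×18.7 = −11.594; K_2 = 89.257 − 3.3×(0.844 + 31.1) = −16.1582.
Balance: K_1 − x×(3.3 − 0.922) = K_2, so x = (K_1 − K_2)/(3.3 − 0.922) = 4.5642/2.378 = 1.92 km.

1.92 km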